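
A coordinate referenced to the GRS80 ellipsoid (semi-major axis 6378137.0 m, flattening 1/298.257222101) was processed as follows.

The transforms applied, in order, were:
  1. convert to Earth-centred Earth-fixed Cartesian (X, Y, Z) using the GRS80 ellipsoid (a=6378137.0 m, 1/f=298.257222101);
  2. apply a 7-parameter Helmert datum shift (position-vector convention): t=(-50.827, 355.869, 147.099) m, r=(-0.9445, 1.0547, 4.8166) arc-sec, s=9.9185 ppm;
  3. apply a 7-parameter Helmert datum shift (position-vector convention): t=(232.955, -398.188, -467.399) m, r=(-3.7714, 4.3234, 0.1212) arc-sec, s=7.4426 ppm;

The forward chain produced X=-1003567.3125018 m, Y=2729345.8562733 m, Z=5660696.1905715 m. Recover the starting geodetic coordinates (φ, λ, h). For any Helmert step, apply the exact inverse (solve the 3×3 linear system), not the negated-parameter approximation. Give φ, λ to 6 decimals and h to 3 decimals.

φ=62.966863°, λ=110.193550°, h=2979.622 m

start: X=-1003567.3125, Y=2729345.8563, Z=5660696.1906 m
→ Helmert⁻¹: X=-1003909.8529, Y=2729620.8080, Z=5661150.3228
→ Helmert⁻¹: X=-1003814.2837, Y=2729235.3877, Z=5660954.4402
→ geod (Bowring, a=6378137.000): φ=62.96686300°, λ=110.19355000°, h=2979.6220 m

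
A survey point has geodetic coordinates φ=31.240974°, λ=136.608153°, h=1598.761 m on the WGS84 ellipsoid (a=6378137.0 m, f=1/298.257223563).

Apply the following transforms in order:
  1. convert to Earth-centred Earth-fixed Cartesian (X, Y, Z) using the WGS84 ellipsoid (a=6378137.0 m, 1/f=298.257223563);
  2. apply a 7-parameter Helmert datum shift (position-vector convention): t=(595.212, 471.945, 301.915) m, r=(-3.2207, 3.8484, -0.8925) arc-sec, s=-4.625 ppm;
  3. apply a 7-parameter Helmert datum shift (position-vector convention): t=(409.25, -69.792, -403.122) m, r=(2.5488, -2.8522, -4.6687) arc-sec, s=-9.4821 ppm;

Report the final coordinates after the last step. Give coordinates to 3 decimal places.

X=-3966126.769 m, Y=3751090.758 m, Z=3289454.109 m

start: φ=31.240974°, λ=136.608153°, h=1598.761 m
→ ECEF (a=6378137.000, f=1/298.257223563): X=-3967304.2089, Y=3750623.8608, Z=3289594.7658
→ Helmert 7p (PV): X=-3966613.0438, Y=3751146.9903, Z=3289896.9229
→ Helmert 7p (PV): X=-3966126.7692, Y=3751090.7583, Z=3289454.1087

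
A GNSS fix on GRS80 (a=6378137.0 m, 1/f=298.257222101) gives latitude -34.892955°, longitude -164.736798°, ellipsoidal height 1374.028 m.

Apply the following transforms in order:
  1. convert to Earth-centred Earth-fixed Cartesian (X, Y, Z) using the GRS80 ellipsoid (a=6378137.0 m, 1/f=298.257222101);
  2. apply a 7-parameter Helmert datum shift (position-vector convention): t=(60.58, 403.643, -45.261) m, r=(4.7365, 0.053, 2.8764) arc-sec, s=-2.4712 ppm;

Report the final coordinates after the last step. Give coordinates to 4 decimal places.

X=-5053490.7546 m, Y=-1378595.7798 m, Z=-3628985.3553 m

start: φ=-34.892955°, λ=-164.736798°, h=1374.028 m
→ ECEF (a=6378137.000, f=1/298.257222101): X=-5053582.1212, Y=-1379015.6891, Z=-3628918.6941
→ Helmert 7p (PV): X=-5053490.7546, Y=-1378595.7798, Z=-3628985.3553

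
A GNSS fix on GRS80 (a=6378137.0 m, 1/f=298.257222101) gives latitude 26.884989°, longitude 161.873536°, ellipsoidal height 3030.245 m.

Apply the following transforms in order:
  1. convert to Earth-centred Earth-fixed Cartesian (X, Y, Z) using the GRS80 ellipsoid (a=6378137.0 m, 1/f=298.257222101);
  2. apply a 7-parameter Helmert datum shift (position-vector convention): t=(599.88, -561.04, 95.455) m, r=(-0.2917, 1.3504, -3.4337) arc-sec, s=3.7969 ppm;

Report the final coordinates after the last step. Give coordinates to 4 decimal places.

start: φ=26.884989°, λ=161.873536°, h=3030.245 m
→ ECEF (a=6378137.000, f=1/298.257222101): X=-5412714.3503, Y=1771915.2977, Z=2868225.4983
→ Helmert 7p (PV): X=-5412086.7465, Y=1771455.1478, Z=2868364.7746

X=-5412086.7465 m, Y=1771455.1478 m, Z=2868364.7746 m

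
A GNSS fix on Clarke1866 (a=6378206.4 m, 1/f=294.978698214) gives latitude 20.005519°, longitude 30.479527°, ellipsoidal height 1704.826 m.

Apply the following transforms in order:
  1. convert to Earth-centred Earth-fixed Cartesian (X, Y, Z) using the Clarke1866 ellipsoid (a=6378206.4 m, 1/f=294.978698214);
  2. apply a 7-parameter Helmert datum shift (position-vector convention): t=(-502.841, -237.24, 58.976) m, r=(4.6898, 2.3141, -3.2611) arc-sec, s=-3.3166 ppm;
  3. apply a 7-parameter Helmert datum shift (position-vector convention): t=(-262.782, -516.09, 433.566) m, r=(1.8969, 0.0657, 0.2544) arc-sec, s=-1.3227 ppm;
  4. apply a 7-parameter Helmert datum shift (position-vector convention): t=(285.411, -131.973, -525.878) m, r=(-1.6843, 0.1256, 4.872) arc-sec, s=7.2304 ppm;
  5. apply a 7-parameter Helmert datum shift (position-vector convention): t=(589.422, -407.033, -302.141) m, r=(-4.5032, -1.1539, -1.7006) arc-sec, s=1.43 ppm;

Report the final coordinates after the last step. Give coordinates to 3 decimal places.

X=5168695.464 m, Y=3040743.483 m, Z=2168370.320 m

start: φ=20.005519°, λ=30.479527°, h=1704.826 m
→ ECEF (a=6378206.400, f=1/294.978698214): X=5168553.6802, Y=3042023.6732, Z=2168725.0301
→ Helmert 7p (PV): X=5168106.1232, Y=3041645.3185, Z=2168787.9928
→ Helmert 7p (PV): X=5167833.4447, Y=3041111.6344, Z=2169245.0162
→ Helmert 7p (PV): X=5168085.7102, Y=3041141.4291, Z=2168706.8428
→ Helmert 7p (PV): X=5168695.4637, Y=3040743.4829, Z=2168370.3201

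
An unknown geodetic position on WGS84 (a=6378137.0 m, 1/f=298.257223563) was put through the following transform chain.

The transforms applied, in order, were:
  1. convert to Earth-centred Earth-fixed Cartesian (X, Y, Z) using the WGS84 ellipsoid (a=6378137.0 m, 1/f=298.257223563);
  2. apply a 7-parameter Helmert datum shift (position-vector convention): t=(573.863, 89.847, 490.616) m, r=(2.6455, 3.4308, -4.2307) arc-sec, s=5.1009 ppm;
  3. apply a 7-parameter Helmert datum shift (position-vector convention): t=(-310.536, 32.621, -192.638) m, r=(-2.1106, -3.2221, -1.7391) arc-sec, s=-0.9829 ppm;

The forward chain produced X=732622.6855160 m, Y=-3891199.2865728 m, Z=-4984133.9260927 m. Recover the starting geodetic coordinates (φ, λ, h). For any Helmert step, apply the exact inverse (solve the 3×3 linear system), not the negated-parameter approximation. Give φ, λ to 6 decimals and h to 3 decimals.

start: X=732622.6855, Y=-3891199.2866, Z=-4984133.9261 m
→ Helmert⁻¹: X=732888.8940, Y=-3891178.5544, Z=-4983997.4518
→ Helmert⁻¹: X=732474.0155, Y=-3891297.4574, Z=-4984400.5505
→ geod (Bowring, a=6378137.000): φ=-51.72344700°, λ=-79.33973000°, h=764.1980 m

φ=-51.723447°, λ=-79.339730°, h=764.198 m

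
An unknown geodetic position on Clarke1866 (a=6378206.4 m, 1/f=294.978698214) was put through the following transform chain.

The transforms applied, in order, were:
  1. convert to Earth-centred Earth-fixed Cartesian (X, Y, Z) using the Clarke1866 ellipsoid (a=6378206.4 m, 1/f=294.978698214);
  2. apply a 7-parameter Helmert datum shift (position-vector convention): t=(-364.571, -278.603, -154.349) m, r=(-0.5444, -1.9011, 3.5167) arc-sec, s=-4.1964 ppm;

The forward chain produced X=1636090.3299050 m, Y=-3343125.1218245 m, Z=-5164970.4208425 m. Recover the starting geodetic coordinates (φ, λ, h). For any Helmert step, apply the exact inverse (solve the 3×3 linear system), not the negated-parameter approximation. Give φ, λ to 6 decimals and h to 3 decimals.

start: X=1636090.3299, Y=-3343125.1218, Z=-5164970.4208 m
→ Helmert⁻¹: X=1636357.1705, Y=-3342874.8140, Z=-5164861.6505
→ geod (Bowring, a=6378206.400): φ=-54.40711200°, λ=-63.91797600°, h=2232.3410 m

φ=-54.407112°, λ=-63.917976°, h=2232.341 m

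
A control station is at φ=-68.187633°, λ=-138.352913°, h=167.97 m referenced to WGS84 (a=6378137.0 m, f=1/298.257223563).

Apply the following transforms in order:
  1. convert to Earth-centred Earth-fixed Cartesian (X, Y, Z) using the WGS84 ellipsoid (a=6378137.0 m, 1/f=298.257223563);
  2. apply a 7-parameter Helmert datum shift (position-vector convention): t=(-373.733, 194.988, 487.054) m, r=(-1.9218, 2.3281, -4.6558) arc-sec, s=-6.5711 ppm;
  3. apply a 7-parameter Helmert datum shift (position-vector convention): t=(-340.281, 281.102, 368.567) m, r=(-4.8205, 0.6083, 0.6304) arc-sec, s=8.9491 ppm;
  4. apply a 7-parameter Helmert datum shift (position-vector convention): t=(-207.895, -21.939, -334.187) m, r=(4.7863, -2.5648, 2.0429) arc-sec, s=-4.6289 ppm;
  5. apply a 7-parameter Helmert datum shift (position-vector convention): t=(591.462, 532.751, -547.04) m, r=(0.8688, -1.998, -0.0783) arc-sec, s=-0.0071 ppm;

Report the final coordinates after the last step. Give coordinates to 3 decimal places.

start: φ=-68.187633°, λ=-138.352913°, h=167.970 m
→ ECEF (a=6378137.000, f=1/298.257223563): X=-1776100.8928, Y=-1579508.2900, Z=-5899056.9407
→ Helmert 7p (PV): X=-1776565.1892, Y=-1579317.7952, Z=-5898496.3604
→ Helmert 7p (PV): X=-1776933.9375, Y=-1579194.1080, Z=-5898138.4305
→ Helmert 7p (PV): X=-1777044.6265, Y=-1579089.4727, Z=-5898504.0553
→ Helmert 7p (PV): X=-1776396.6150, Y=-1578531.1911, Z=-5899074.9181

X=-1776396.615 m, Y=-1578531.191 m, Z=-5899074.918 m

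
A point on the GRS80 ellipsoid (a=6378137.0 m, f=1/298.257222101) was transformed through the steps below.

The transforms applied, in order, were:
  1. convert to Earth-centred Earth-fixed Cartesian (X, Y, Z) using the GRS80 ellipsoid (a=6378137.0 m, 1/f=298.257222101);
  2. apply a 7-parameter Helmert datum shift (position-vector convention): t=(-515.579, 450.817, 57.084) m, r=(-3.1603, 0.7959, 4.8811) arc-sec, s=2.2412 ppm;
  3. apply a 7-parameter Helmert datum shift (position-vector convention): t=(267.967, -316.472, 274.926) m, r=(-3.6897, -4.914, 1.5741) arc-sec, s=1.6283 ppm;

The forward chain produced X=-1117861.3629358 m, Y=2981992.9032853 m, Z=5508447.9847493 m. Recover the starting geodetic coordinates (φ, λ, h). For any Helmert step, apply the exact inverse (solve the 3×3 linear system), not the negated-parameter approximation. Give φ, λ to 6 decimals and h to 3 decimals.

start: X=-1117861.3629, Y=2981992.9033, Z=5508447.9847 m
→ Helmert⁻¹: X=-1117973.5237, Y=2982214.5186, Z=5508244.0705
→ Helmert⁻¹: X=-1117406.1348, Y=2981699.0669, Z=5508216.0142
→ geod (Bowring, a=6378137.000): φ=60.13503800°, λ=110.54372900°, h=267.2020 m

φ=60.135038°, λ=110.543729°, h=267.202 m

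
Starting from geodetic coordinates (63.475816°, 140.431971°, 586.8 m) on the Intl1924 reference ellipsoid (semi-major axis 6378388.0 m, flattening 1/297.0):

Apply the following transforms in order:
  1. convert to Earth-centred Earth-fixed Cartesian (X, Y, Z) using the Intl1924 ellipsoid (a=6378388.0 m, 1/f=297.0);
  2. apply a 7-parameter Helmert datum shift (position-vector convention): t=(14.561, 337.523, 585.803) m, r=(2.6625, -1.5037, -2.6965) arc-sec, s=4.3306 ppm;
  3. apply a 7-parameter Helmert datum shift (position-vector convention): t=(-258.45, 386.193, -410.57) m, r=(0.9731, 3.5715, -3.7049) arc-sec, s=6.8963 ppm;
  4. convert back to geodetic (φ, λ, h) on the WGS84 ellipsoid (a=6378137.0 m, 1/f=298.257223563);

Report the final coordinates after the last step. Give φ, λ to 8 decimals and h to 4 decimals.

start: φ=63.475816°, λ=140.431971°, h=586.800 m
→ ECEF (a=6378388.000, f=1/297.0): X=-2201902.0485, Y=1819503.2189, Z=5684511.4749
→ Helmert 7p (PV): X=-2201914.6777, Y=1819804.0301, Z=5685129.3296
→ Helmert 7p (PV): X=-2202057.1861, Y=1820215.5027, Z=5684804.6780
→ geod (Bowring, a=6378137.000): φ=63.47173295°, λ=140.42294122°, h=1283.1034 m

φ=63.47173295°, λ=140.42294122°, h=1283.1034 m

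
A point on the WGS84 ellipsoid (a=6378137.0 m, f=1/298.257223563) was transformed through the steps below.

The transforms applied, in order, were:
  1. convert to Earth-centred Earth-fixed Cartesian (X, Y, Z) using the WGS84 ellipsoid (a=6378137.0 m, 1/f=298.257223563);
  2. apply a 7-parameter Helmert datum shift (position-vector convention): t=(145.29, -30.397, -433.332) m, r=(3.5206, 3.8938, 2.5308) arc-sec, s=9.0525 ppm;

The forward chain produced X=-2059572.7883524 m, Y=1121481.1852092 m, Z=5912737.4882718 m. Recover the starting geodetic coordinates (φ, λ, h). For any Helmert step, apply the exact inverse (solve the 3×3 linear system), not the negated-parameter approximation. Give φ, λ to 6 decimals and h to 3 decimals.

start: X=-2059572.7884, Y=1121481.1852, Z=5912737.4883 m
→ Helmert⁻¹: X=-2059797.2957, Y=1121627.6290, Z=5913059.2633
→ geod (Bowring, a=6378137.000): φ=68.49607200°, λ=151.43024900°, h=1570.4040 m

φ=68.496072°, λ=151.430249°, h=1570.404 m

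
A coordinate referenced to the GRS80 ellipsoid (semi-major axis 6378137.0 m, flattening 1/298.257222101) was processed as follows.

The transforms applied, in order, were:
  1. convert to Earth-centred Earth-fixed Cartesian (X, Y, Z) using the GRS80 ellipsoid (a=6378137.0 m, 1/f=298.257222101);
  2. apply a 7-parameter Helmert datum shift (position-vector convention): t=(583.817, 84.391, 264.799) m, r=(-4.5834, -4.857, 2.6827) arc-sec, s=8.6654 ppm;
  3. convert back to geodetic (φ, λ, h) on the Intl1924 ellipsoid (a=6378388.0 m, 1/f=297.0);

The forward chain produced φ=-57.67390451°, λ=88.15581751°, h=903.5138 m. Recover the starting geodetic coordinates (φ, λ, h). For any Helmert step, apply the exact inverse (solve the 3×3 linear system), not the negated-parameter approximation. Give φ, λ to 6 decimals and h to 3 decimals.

φ=-57.673991°, λ=88.166985°, h=1202.408 m

start: φ=-57.673905°, λ=88.155818°, h=903.514 m
→ ECEF (a=6378388.000, f=1/297.0): X=110043.3800, Y=3417689.8315, Z=-5367280.4329
→ Helmert⁻¹: X=109376.6765, Y=3417693.6725, Z=-5367425.3515
→ geod (Bowring, a=6378137.000): φ=-57.67399100°, λ=88.16698500°, h=1202.4080 m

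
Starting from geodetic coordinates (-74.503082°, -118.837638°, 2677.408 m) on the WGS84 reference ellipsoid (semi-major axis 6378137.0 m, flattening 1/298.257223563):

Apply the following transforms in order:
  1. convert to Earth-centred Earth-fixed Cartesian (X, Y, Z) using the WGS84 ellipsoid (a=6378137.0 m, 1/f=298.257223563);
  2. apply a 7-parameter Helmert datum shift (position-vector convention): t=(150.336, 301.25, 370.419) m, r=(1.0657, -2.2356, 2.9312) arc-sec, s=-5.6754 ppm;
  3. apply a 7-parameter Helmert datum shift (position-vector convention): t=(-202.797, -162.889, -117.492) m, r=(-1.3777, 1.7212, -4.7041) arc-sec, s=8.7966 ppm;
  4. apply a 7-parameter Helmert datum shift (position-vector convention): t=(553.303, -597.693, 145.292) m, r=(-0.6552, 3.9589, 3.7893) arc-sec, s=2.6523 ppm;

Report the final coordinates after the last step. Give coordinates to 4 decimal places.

X=-824465.9306 m, Y=-1498613.6865 m, Z=-6126374.8409 m

start: φ=-74.503082°, λ=-118.837638°, h=2677.408 m
→ ECEF (a=6378137.000, f=1/298.257223563): X=-824874.3555, Y=-1498108.9119, Z=-6126758.4874
→ Helmert 7p (PV): X=-824631.6442, Y=-1497779.2270, Z=-6126369.9772
→ Helmert 7p (PV): X=-824926.9767, Y=-1497977.4046, Z=-6126524.4749
→ Helmert 7p (PV): X=-824465.9306, Y=-1498613.6865, Z=-6126374.8409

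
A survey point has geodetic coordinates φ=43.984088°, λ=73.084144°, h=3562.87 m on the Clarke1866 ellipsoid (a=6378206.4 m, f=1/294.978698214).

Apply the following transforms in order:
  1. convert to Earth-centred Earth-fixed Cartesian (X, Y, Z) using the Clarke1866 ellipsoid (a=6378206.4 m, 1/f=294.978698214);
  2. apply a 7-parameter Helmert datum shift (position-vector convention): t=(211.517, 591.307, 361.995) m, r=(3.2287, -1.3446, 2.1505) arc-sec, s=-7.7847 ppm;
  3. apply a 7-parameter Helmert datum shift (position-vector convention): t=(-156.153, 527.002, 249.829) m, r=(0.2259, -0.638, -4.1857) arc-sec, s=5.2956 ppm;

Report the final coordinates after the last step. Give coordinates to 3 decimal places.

X=1338326.731 m, Y=4401419.061 m, Z=4409778.913 m

start: φ=43.984088°, λ=73.084144°, h=3562.870 m
→ ECEF (a=6378206.400, f=1/294.978698214): X=1338273.6486, Y=4400398.7551, Z=4409091.4983
→ Helmert 7p (PV): X=1338400.1279, Y=4400900.7432, Z=4409496.7734
→ Helmert 7p (PV): X=1338326.7307, Y=4401419.0612, Z=4409778.9130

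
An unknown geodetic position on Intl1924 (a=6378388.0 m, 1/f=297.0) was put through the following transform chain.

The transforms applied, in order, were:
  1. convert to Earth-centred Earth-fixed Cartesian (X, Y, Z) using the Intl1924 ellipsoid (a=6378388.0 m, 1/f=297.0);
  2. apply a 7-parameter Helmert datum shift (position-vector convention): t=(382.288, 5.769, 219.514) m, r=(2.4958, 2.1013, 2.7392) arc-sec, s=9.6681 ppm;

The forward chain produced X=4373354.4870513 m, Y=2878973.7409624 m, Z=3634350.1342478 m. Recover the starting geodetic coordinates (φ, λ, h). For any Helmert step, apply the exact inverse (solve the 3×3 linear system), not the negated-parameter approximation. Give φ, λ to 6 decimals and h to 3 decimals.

start: X=4373354.4871, Y=2878973.7410, Z=3634350.1342 m
→ Helmert⁻¹: X=4372931.1313, Y=2878926.0381, Z=3634105.1993
→ geod (Bowring, a=6378388.000): φ=34.94664600°, λ=33.35897100°, h=1801.8360 m

φ=34.946646°, λ=33.358971°, h=1801.836 m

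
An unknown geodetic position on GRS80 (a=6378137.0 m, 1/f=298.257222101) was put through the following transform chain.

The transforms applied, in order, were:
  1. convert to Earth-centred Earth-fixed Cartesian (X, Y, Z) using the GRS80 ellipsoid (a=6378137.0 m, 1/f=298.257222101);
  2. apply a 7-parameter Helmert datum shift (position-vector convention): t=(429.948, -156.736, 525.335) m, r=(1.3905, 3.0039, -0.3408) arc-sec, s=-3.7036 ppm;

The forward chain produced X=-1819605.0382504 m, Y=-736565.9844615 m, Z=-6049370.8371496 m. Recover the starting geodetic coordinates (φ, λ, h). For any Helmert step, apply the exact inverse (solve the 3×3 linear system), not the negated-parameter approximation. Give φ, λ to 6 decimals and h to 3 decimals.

φ=-72.133495°, λ=-157.968957°, h=1751.616 m

start: X=-1819605.0383, Y=-736565.9845, Z=-6049370.8371 m
→ Helmert⁻¹: X=-1819952.4029, Y=-736455.7675, Z=-6049940.1185
→ geod (Bowring, a=6378137.000): φ=-72.13349500°, λ=-157.96895700°, h=1751.6160 m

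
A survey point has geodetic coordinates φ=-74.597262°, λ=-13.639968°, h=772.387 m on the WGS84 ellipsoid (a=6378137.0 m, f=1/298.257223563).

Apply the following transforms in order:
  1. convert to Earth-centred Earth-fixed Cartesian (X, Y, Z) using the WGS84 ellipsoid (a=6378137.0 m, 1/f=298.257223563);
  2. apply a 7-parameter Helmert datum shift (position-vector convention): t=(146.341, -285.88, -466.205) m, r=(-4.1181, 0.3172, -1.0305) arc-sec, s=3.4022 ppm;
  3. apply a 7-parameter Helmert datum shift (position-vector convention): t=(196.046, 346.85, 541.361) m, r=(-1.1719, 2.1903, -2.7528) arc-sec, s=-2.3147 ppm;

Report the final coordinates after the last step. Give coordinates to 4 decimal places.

start: φ=-74.597262°, λ=-13.639968°, h=772.387 m
→ ECEF (a=6378137.000, f=1/298.257223563): X=1651614.5228, Y=-400787.3641, Z=-6127723.3461
→ Helmert 7p (PV): X=1651755.0571, Y=-401205.2003, Z=-6128204.9369
→ Helmert 7p (PV): X=1651876.8509, Y=-400914.2833, Z=-6127664.6513

X=1651876.8509 m, Y=-400914.2833 m, Z=-6127664.6513 m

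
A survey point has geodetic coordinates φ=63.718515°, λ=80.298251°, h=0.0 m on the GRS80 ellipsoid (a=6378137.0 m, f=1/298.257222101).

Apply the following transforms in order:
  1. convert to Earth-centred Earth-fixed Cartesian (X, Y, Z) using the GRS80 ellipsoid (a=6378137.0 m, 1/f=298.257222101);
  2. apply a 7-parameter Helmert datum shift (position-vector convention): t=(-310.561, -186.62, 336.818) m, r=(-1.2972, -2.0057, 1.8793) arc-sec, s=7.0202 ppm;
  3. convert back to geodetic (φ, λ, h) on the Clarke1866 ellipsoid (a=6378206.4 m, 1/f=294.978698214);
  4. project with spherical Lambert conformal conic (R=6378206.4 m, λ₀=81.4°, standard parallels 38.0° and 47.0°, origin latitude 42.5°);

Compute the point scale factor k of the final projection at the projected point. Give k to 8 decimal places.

start: φ=63.718515°, λ=80.298251°, h=0.000 m
→ ECEF (a=6378137.000, f=1/298.257222101): X=477205.2207, Y=2791252.4886, Z=5695890.2467
→ Helmert 7p (PV): X=476817.1915, Y=2791125.6334, Z=5696254.1370
→ geod (Bowring, a=6378206.400): φ=63.72318971°, λ=80.30555779°, h=363.7296 m
→ into lcc (λ₀=81.4°): φ=63.72318971°, λ−λ₀=-1.09444221°
scale k = 1.08134776

1.08134776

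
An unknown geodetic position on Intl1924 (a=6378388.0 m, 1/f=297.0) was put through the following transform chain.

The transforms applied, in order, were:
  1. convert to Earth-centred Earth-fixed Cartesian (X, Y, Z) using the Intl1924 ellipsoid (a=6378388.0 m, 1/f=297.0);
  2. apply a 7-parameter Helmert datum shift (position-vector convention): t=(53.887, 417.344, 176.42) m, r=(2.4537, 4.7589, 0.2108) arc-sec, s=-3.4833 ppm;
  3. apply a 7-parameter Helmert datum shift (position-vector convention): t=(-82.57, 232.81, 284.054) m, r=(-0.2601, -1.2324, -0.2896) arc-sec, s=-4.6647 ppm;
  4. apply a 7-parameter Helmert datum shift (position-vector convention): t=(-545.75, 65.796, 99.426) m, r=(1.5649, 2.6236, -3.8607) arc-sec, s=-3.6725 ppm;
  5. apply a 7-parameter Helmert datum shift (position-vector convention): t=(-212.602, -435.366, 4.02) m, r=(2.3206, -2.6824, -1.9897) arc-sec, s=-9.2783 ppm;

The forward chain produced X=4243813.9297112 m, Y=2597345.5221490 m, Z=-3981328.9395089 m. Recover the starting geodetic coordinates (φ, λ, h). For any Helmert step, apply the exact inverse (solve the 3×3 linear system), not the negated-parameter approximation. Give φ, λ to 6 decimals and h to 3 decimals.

start: X=4243813.9297, Y=2597345.5221, Z=-3981328.9395 m
→ Helmert⁻¹: X=4243989.0728, Y=2597801.1366, Z=-3981454.3182
→ Helmert⁻¹: X=4244552.4309, Y=2597794.1197, Z=-3981534.0867
→ Helmert⁻¹: X=4244627.3629, Y=2597584.4073, Z=-3981858.8002
→ Helmert⁻¹: X=4244682.7867, Y=2597124.4028, Z=-3981982.0535
→ geod (Bowring, a=6378388.000): φ=-38.85566300°, λ=31.46052900°, h=3291.2340 m

φ=-38.855663°, λ=31.460529°, h=3291.234 m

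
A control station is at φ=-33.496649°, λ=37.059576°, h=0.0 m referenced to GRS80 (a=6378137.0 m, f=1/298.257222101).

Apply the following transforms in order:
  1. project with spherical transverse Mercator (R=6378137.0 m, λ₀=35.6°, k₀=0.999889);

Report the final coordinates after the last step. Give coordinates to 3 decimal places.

start: φ=-33.496649°, λ=37.059576°, h=0.000 m
→ tm (R=6378137.0, λ₀=35.6°): E=135485.0801, N=-3729368.5271

E=135485.080 m, N=-3729368.527 m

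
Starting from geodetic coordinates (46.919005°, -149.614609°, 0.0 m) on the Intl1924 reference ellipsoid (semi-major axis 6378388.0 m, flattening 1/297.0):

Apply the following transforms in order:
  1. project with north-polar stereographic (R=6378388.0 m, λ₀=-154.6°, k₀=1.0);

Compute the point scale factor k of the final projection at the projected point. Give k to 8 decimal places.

1.15580956

start: φ=46.919005°, λ=-149.614609°, h=0.000 m
→ into stereo (λ₀=-154.6°): φ=46.91900500°, λ−λ₀=4.98539100°
scale k = 1.15580956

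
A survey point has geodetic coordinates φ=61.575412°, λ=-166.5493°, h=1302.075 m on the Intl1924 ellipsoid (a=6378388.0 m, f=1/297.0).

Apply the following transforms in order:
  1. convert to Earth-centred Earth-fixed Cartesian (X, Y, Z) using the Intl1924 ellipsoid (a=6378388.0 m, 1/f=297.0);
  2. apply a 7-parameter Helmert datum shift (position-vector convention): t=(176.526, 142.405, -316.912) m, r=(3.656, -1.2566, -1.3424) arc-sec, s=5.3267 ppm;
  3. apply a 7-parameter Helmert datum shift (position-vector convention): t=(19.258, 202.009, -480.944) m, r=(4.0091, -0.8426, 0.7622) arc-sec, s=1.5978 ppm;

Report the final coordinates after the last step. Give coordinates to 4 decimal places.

start: φ=61.575412°, λ=-166.549300°, h=1302.075 m
→ ECEF (a=6378388.000, f=1/297.0): X=-2961153.1647, Y=-708215.7605, Z=5587413.9245
→ Helmert 7p (PV): X=-2961031.0607, Y=-708156.8925, Z=5587096.1820
→ Helmert 7p (PV): X=-2961036.7406, Y=-708075.5515, Z=5586598.3049

X=-2961036.7406 m, Y=-708075.5515 m, Z=5586598.3049 m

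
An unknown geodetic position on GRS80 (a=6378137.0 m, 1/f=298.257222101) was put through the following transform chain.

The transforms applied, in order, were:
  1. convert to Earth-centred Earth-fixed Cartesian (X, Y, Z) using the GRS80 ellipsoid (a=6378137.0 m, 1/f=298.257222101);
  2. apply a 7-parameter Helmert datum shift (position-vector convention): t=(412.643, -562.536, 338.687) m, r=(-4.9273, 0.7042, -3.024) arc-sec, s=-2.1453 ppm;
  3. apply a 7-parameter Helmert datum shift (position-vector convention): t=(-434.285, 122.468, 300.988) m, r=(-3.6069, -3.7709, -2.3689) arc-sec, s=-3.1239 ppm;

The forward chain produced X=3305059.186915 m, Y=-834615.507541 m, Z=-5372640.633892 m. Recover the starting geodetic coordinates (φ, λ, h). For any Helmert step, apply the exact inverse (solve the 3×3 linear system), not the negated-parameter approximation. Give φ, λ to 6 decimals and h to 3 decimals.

start: X=3305059.1869, Y=-834615.5075, Z=-5372640.6339 m
→ Helmert⁻¹: X=3305415.1543, Y=-834608.6645, Z=-5373033.4301
→ Helmert⁻¹: X=3305040.1718, Y=-833871.1025, Z=-5373392.2808
→ geod (Bowring, a=6378137.000): φ=-57.78481800°, λ=-14.16035900°, h=464.2360 m

φ=-57.784818°, λ=-14.160359°, h=464.236 m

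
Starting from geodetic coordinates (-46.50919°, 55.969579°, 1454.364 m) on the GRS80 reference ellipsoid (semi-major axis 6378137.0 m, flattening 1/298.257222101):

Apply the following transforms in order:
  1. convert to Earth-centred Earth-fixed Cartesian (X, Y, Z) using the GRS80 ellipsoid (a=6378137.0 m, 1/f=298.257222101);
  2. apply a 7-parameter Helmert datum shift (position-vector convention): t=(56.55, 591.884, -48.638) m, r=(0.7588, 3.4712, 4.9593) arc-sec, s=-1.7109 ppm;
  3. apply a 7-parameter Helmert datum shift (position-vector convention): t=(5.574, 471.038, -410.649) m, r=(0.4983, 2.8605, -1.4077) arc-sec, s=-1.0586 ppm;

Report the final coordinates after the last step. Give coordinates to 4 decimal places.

X=2461359.1369 m, Y=3646282.6535 m, Z=-4605938.5352 m

start: φ=-46.509190°, λ=55.969579°, h=1454.364 m
→ ECEF (a=6378137.000, f=1/298.257222101): X=2461507.9636, Y=3645159.3745, Z=-4605438.6612
→ Helmert 7p (PV): X=2461395.1564, Y=3645821.1472, Z=-4605507.4344
→ Helmert 7p (PV): X=2461359.1369, Y=3646282.6535, Z=-4605938.5352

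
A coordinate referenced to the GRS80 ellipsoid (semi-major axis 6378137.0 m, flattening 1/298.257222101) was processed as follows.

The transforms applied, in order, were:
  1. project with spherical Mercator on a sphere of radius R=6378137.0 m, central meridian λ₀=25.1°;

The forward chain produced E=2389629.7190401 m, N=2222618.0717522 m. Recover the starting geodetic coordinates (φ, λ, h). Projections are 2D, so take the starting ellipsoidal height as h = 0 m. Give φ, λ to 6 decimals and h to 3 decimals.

φ=19.573873°, λ=46.566409°, h=0.000 m

start: E=2389629.7190, N=2222618.0718 m
→ merc⁻¹: φ=19.57387300°, λ=46.56640900°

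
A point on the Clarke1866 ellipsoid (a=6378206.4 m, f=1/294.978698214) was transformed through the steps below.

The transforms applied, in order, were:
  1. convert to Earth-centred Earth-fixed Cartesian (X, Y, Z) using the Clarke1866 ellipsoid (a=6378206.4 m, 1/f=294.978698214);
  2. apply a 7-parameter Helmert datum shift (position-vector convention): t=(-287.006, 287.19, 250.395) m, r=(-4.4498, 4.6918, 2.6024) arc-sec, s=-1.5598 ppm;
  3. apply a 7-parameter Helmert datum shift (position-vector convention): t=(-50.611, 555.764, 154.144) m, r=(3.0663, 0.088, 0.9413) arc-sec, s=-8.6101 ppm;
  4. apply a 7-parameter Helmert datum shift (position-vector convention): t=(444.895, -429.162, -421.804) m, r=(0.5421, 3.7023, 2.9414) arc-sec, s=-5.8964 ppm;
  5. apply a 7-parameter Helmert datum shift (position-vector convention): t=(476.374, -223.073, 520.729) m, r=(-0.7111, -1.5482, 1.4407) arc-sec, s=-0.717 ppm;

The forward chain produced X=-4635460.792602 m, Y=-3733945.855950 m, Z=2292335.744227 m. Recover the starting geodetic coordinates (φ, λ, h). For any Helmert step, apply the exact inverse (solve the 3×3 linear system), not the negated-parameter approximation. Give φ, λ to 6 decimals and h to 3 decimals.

φ=21.185462°, λ=-141.152572°, h=3510.850 m

start: X=-4635460.7926, Y=-3733945.8559, Z=2292335.7442 m
→ Helmert⁻¹: X=-4635949.3671, Y=-3733700.9804, Z=2291838.5834
→ Helmert⁻¹: X=-4636515.9805, Y=-3733221.6889, Z=2292200.4931
→ Helmert⁻¹: X=-4636523.3074, Y=-3733754.3681, Z=2292119.6113
→ Helmert⁻¹: X=-4636342.7724, Y=-3734038.3258, Z=2291686.7754
→ geod (Bowring, a=6378206.400): φ=21.18546200°, λ=-141.15257200°, h=3510.8500 m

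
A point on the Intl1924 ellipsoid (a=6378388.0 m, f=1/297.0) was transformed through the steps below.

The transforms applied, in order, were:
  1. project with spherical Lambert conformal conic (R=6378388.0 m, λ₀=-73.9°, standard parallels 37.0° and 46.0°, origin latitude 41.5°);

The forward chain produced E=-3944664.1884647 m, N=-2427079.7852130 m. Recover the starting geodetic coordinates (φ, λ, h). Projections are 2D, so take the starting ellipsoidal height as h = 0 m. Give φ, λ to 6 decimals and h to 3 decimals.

φ=13.676410°, λ=-107.554909°, h=0.000 m

start: E=-3944664.1885, N=-2427079.7852 m
→ lcc⁻¹: φ=13.67641000°, λ=-107.55490900°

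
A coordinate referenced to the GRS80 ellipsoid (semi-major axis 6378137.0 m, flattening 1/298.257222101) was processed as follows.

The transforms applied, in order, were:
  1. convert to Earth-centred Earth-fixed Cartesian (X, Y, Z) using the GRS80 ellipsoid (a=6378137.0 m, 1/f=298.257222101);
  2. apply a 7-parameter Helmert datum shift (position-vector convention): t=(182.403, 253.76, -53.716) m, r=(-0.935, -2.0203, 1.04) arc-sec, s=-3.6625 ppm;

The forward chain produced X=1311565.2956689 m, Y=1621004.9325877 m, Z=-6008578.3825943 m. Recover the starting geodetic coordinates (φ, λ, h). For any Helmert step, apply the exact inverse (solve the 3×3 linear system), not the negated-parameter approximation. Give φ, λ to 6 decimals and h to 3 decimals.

φ=-70.983232°, λ=51.024410°, h=930.546 m

start: X=1311565.2957, Y=1621004.9326, Z=-6008578.3826 m
→ Helmert⁻¹: X=1311337.0158, Y=1620777.7336, Z=-6008552.1700
→ geod (Bowring, a=6378137.000): φ=-70.98323200°, λ=51.02441000°, h=930.5460 m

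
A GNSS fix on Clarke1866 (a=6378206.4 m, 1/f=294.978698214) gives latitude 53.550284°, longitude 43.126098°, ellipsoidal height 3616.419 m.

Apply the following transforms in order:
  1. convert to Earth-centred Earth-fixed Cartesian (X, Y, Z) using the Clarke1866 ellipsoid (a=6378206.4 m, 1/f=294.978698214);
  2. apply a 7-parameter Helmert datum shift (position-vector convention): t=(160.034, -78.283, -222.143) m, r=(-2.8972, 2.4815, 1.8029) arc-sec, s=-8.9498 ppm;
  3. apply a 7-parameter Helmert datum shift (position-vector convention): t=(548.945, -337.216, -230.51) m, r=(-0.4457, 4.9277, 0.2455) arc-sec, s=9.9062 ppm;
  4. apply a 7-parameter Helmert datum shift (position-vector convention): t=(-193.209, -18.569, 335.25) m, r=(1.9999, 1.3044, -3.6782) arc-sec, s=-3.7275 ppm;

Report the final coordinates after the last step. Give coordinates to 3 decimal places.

X=2774086.986 m, Y=2597188.589 m, Z=5109604.593 m

start: φ=53.550284°, λ=43.126098°, h=3616.419 m
→ ECEF (a=6378206.400, f=1/294.978698214): X=2773342.5293, Y=2597618.5080, Z=5109870.2425
→ Helmert 7p (PV): X=2773516.5121, Y=2597612.9903, Z=5109532.5165
→ Helmert 7p (PV): X=2774211.9091, Y=2597315.8488, Z=5109280.7491
→ Helmert 7p (PV): X=2774086.9860, Y=2597188.5893, Z=5109604.5934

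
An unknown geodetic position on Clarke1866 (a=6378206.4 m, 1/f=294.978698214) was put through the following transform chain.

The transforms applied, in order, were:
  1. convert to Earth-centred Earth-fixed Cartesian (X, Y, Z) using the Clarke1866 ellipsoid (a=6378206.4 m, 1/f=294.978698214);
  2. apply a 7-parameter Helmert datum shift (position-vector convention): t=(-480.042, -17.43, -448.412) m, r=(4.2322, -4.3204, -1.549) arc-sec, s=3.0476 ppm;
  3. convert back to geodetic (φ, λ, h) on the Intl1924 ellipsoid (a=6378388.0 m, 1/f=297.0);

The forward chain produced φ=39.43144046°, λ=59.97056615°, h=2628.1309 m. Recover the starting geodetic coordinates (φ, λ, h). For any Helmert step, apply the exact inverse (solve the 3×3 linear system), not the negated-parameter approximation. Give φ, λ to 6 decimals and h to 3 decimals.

start: φ=39.431440°, λ=59.970566°, h=2628.131 m
→ ECEF (a=6378388.000, f=1/297.0): X=2469843.5273, Y=4272823.7794, Z=4031163.3175
→ Helmert⁻¹: X=2470368.3946, Y=4272929.4581, Z=4031460.0256
→ geod (Bowring, a=6378206.400): φ=39.43277200°, λ=59.96590500°, h=3330.7490 m

φ=39.432772°, λ=59.965905°, h=3330.749 m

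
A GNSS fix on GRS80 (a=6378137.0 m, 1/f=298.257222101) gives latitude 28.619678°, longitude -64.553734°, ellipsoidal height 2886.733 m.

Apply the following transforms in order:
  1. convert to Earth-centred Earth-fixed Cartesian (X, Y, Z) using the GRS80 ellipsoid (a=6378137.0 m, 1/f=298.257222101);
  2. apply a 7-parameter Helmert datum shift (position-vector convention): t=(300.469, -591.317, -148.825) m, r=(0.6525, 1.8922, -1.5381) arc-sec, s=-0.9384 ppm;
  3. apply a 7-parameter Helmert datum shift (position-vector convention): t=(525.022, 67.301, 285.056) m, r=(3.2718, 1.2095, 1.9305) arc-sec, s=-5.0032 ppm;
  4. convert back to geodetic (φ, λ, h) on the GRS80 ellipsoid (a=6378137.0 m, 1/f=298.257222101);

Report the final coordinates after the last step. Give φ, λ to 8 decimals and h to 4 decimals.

start: φ=28.619678°, λ=-64.553734°, h=2886.733 m
→ ECEF (a=6378137.000, f=1/298.257222101): X=2408563.6553, Y=-5061870.2662, Z=3038349.3248
→ Helmert 7p (PV): X=2408851.9909, Y=-5062484.4051, Z=3038159.5406
→ Helmert 7p (PV): X=2409430.1573, Y=-5062417.4218, Z=3038334.9696
→ geod (Bowring, a=6378137.000): φ=28.61582199°, λ=-64.54814041°, h=3640.4196 m

φ=28.61582199°, λ=-64.54814041°, h=3640.4196 m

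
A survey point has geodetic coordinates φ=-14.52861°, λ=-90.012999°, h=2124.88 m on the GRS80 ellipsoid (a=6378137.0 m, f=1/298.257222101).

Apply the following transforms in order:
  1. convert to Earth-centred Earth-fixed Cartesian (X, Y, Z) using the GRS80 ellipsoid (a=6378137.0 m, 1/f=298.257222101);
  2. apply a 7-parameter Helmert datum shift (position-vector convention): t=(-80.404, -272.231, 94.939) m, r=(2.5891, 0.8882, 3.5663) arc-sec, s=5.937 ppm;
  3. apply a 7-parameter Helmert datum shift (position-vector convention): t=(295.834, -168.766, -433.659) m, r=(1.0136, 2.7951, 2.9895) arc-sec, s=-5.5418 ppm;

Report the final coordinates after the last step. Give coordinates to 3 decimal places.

start: φ=-14.528610°, λ=-90.012999°, h=2124.880 m
→ ECEF (a=6378137.000, f=1/298.257222101): X=-1401.5311, Y=-6177537.8493, Z=-1590197.8385
→ Helmert 7p (PV): X=-1381.9813, Y=-6177826.8198, Z=-1590189.8773
→ Helmert 7p (PV): X=-1018.1504, Y=-6177953.5552, Z=-1590645.0631

X=-1018.150 m, Y=-6177953.555 m, Z=-1590645.063 m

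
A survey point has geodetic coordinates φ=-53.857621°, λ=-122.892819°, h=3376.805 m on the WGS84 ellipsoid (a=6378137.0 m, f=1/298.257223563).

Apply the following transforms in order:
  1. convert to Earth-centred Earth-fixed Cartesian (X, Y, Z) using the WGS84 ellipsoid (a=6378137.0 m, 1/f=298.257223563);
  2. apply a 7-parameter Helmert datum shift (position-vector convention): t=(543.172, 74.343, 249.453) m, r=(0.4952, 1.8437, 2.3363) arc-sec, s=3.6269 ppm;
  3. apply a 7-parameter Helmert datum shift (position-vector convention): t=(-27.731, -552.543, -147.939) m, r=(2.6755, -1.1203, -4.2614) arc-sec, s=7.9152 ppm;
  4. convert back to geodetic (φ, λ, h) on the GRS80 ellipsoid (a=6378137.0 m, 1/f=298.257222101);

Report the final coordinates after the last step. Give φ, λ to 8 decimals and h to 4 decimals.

φ=-53.85682803°, λ=-122.88371492°, h=3440.3062 m

start: φ=-53.857621°, λ=-122.892819°, h=3376.805 m
→ ECEF (a=6378137.000, f=1/298.257223563): X=-2048465.6823, Y=-3167316.1973, Z=-5130140.0506
→ Helmert 7p (PV): X=-2047939.9204, Y=-3167264.2278, Z=-5129898.4979
→ Helmert 7p (PV): X=-2048021.4344, Y=-3167732.9885, Z=-5130139.2478
→ geod (Bowring, a=6378137.000): φ=-53.85682803°, λ=-122.88371492°, h=3440.3062 m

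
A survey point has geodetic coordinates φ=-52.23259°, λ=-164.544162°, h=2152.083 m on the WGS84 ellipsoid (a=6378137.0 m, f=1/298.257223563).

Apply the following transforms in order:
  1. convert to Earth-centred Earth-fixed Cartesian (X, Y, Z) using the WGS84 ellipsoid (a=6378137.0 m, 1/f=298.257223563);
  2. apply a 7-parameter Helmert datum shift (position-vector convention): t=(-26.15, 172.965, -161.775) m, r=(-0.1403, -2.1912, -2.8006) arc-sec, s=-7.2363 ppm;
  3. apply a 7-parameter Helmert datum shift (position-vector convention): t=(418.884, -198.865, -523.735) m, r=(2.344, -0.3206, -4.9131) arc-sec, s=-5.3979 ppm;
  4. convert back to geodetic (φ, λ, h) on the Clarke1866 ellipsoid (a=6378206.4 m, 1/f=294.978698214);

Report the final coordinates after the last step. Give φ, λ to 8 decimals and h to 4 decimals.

start: φ=-52.232590°, λ=-164.544162°, h=2152.083 m
→ ECEF (a=6378137.000, f=1/298.257223563): X=-3774240.0653, Y=-1043557.2603, Z=-5020396.5709
→ Helmert 7p (PV): X=-3774199.7403, Y=-1043328.9136, Z=-5020561.4014
→ Helmert 7p (PV): X=-3773777.5314, Y=-1043375.1946, Z=-5021075.7585
→ geod (Bowring, a=6378206.400): φ=-52.24190861°, λ=-164.54492614°, h=2465.3968 m

φ=-52.24190861°, λ=-164.54492614°, h=2465.3968 m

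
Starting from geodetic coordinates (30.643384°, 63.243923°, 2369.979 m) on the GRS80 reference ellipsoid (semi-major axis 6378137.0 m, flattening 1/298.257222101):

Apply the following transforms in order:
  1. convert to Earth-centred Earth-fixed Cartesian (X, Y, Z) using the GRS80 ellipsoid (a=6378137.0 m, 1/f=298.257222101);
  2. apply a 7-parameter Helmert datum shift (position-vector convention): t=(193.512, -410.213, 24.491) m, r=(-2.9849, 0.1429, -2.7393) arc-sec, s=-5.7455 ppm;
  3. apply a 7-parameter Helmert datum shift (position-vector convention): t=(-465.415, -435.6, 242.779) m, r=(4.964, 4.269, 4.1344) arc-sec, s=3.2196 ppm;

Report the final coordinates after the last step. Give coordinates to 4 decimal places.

start: φ=30.643384°, λ=63.243923°, h=2369.979 m
→ ECEF (a=6378137.000, f=1/298.257222101): X=2473490.6086, Y=4906020.7381, Z=3233148.7313
→ Helmert 7p (PV): X=2473737.3031, Y=4905596.2759, Z=3233081.9370
→ Helmert 7p (PV): X=2473248.4381, Y=4905148.2459, Z=3233401.9861

X=2473248.4381 m, Y=4905148.2459 m, Z=3233401.9861 m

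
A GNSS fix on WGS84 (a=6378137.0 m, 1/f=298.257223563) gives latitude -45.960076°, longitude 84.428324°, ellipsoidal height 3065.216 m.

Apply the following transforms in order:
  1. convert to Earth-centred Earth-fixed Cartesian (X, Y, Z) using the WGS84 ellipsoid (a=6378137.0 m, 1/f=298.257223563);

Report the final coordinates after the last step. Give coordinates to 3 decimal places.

X=431437.200 m, Y=4422648.074 m, Z=-4564367.268 m

start: φ=-45.960076°, λ=84.428324°, h=3065.216 m
→ ECEF (a=6378137.000, f=1/298.257223563): X=431437.1997, Y=4422648.0745, Z=-4564367.2678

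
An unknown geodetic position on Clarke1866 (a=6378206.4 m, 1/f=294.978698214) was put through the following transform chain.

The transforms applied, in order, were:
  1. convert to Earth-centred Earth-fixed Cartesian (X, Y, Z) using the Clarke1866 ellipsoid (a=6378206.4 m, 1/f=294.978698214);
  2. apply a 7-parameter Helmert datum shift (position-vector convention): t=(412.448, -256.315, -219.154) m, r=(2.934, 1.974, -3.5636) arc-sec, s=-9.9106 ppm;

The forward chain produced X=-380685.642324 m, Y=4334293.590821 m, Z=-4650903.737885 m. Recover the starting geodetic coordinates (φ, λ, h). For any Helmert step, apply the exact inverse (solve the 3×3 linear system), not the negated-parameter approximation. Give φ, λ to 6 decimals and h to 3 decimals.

start: X=-380685.6423, Y=4334293.5908, Z=-4650903.7379 m
→ Helmert⁻¹: X=-381132.2448, Y=4334520.1245, Z=-4650795.9790
→ geod (Bowring, a=6378206.400): φ=-47.09989200°, λ=95.02506600°, h=2277.9030 m

φ=-47.099892°, λ=95.025066°, h=2277.903 m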